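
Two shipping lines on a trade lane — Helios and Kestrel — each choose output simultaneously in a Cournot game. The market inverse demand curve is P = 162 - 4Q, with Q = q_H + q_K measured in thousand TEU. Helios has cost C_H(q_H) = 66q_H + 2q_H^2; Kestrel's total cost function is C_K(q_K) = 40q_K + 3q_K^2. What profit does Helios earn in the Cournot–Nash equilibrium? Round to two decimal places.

190.29

Helios's profit: π_H = (162 - 4Q)q_H - (66q_H + 2q_H²). Setting ∂π_H/∂q_H = 0: 96 - 12q_H - 4(q_K) = 0.
Kestrel's profit: π_K = (162 - 4Q)q_K - (40q_K + 3q_K²). Setting ∂π_K/∂q_K = 0: 122 - 14q_K - 4(q_H) = 0.
Rearranging gives the reaction functions q_H = (96 - 4q_K)/12 and q_K = (122 - 4q_H)/14.
Substituting one into the other gives q_H = 107/19 and q_K = 135/19.
Price P = 162 - 4·(242/19) = 111.0526.
Helios's profit: 111.0526·(107/19) - 66·(107/19) - 2(107/19)² = 190.2881.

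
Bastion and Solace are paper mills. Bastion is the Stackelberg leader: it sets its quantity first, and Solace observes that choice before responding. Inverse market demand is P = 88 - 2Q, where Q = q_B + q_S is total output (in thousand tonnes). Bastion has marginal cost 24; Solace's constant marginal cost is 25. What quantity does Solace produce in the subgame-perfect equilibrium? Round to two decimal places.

The follower Solace best-responds to any q_B: π_S = (88 - 2Q)q_S - 25q_S.
Setting the follower's marginal profit to zero, 63 - 2q_B - 4q_S = 0, i.e. q_S = (63 - 2q_B)/4.
The leader anticipates this reaction. Substituting into P = 88 - 2Q gives P = 113/2 - q_B, so π_B = (113/2 - q_B)q_B - 24q_B.
The leader's first-order condition 65/2 - 2q_B = 0 yields q_B = 65/4.
Then q_S = (63 - 2·(65/4))/4 = 61/8.

7.63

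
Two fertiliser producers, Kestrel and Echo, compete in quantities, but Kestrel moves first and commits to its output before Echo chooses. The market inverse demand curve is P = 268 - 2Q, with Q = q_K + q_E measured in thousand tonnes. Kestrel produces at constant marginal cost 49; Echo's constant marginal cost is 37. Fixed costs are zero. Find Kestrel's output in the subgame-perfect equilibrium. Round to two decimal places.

51.75

The follower Echo best-responds to any q_K: π_E = (268 - 2Q)q_E - 37q_E.
Follower FOC: 231 - 2q_K - 4q_E = 0, so q_E(q_K) = (231 - 2q_K)/4.
Kestrel substitutes q_E(q_K) into its own profit: π_K = q_K(268 - 2q_K - (231 - 2q_K)/2) - 49q_K = (305/2 - q_K)q_K - 49q_K.
Leader FOC: 207/2 - 2q_K = 0, so q_K = 207/4.
Then q_E = (231 - 2·(207/4))/4 = 255/8.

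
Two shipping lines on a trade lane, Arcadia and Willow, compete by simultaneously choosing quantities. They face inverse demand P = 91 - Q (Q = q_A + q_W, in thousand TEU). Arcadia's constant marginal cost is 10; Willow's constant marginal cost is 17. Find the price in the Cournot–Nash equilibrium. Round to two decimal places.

39.33

Arcadia's profit: π_A = (91 - Q)q_A - (10q_A). Setting ∂π_A/∂q_A = 0: 81 - 2q_A - (q_W) = 0.
Willow's profit: π_W = (91 - Q)q_W - (17q_W). Setting ∂π_W/∂q_W = 0: 74 - 2q_W - (q_A) = 0.
Rearranging gives the reaction functions q_A = (81 - q_W)/2 and q_W = (74 - q_A)/2.
Solving the pair: q_A = 88/3, q_W = 67/3.
Total output Q = 155/3, so price P = 91 - 155/3 = 118/3.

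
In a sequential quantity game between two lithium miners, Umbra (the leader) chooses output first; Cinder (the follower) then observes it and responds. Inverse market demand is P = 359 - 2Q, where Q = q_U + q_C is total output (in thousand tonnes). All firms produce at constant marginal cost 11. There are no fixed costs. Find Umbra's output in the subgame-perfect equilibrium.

The follower Cinder best-responds to any q_U: π_C = (359 - 2Q)q_C - 11q_C.
Setting the follower's marginal profit to zero, 348 - 2q_U - 4q_C = 0, i.e. q_C = (348 - 2q_U)/4.
The leader anticipates this reaction. Substituting into P = 359 - 2Q gives P = 185 - q_U, so π_U = (185 - q_U)q_U - 11q_U.
The leader's first-order condition 174 - 2q_U = 0 yields q_U = 87.
Then q_C = (348 - 2·87)/4 = 87/2.

87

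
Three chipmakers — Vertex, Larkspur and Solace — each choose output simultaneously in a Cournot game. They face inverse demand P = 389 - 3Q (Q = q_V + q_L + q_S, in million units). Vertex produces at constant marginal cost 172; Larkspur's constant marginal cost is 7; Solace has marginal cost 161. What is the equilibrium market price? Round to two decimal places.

Vertex's profit: π_V = (389 - 3Q)q_V - (172q_V). Setting ∂π_V/∂q_V = 0: 217 - 6q_V - 3(q_L + q_S) = 0.
Larkspur's first-order condition: 382 - 6q_L - 3(q_V + q_S) = 0.
Solace's profit: π_S = (389 - 3Q)q_S - (161q_S). Setting ∂π_S/∂q_S = 0: 228 - 6q_S - 3(q_V + q_L) = 0.
Adding the 3 first-order conditions: 827 − 12Q = 0, so Q = 827/12.
Back-substituting: q_V = (217 − 827/4)/3 = 41/12, q_L = (382 − 827/4)/3 = 701/12, q_S = (228 − 827/4)/3 = 85/12.
Total output Q = 827/12, so price P = 389 - 3·(827/12) = 729/4.

182.25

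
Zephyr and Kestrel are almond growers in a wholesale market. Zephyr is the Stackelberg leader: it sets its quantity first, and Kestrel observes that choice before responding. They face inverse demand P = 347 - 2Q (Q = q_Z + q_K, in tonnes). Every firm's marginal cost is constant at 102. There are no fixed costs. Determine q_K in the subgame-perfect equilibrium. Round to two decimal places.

Solve by backward induction. Given q_Z, the follower Kestrel maximises π_K = (347 - 2q_Z - 2q_K)q_K - 102q_K.
∂π_K/∂q_K = 245 - 2q_Z - 4q_K = 0 gives the reaction function q_K = (245 - 2q_Z)/4.
The leader anticipates this reaction. Substituting into P = 347 - 2Q gives P = 449/2 - q_Z, so π_Z = (449/2 - q_Z)q_Z - 102q_Z.
Maximising: ∂π_Z/∂q_Z = 245/2 - 2q_Z = 0, giving q_Z = 245/4.
Then q_K = (245 - 2·(245/4))/4 = 245/8.

30.63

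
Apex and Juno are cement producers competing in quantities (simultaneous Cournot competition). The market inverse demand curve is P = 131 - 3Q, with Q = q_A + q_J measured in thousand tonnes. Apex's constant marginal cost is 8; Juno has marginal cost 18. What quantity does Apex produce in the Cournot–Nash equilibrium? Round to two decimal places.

Apex's profit: π_A = (131 - 3Q)q_A - (8q_A). Setting ∂π_A/∂q_A = 0: 123 - 6q_A - 3(q_J) = 0.
Juno's profit: π_J = (131 - 3Q)q_J - (18q_J). Setting ∂π_J/∂q_J = 0: 113 - 6q_J - 3(q_A) = 0.
Rearranging gives the reaction functions q_A = (123 - 3q_J)/6 and q_J = (113 - 3q_A)/6.
Solving the pair: q_A = 133/9, q_J = 103/9.

14.78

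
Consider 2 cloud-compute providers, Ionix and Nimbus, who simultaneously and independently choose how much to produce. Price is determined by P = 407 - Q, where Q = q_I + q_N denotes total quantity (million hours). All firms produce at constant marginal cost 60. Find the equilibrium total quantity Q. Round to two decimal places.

231.33

A representative firm's profit is π_i = q_i(407 - Q) - 60q_i.
First-order condition (treating rivals' output as given): 347 - 2q_i - q_j = 0.
By symmetry each firm produces the same amount; substituting q_j = q_i yields q_i = 347/3.
Total output Q = 347/3 + 347/3 = 694/3.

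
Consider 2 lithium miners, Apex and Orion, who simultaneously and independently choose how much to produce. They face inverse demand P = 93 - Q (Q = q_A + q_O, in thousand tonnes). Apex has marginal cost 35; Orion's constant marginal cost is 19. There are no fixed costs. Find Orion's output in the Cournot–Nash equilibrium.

Apex's profit: π_A = (93 - Q)q_A - (35q_A). Setting ∂π_A/∂q_A = 0: 58 - 2q_A - (q_O) = 0.
Orion's first-order condition: 74 - 2q_O - (q_A) = 0.
Rearranging gives the reaction functions q_A = (58 - q_O)/2 and q_O = (74 - q_A)/2.
Substituting one into the other gives q_A = 14 and q_O = 30.

30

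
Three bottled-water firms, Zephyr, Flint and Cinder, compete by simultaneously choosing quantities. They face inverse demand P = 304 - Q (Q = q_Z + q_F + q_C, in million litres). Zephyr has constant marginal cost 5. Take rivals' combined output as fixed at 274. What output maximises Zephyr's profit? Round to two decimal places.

With rivals' combined output fixed at 274, Zephyr's profit is π_Z = (304 - 274 - q_Z)q_Z - (5q_Z) = (30 - q_Z)q_Z - (5q_Z).
∂π_Z/∂q_Z = 25 - 2q_Z = 0, so q_Z = 25/2.

12.50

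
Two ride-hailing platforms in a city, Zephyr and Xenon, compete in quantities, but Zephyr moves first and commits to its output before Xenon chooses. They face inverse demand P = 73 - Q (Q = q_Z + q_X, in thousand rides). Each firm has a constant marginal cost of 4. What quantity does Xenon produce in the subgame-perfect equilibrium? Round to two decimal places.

The follower Xenon best-responds to any q_Z: π_X = (73 - Q)q_X - 4q_X.
Setting the follower's marginal profit to zero, 69 - q_Z - 2q_X = 0, i.e. q_X = (69 - q_Z)/2.
The leader anticipates this reaction. Substituting into P = 73 - Q gives P = 77/2 - (1/2)q_Z, so π_Z = (77/2 - (1/2)q_Z)q_Z - 4q_Z.
Maximising: ∂π_Z/∂q_Z = 69/2 - q_Z = 0, giving q_Z = 69/2.
Then q_X = (69 - 69/2)/2 = 69/4.

17.25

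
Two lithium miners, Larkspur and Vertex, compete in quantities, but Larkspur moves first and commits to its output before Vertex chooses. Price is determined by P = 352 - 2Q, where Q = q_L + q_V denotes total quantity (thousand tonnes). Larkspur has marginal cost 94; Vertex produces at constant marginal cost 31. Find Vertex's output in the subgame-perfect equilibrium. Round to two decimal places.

55.88

Solve by backward induction. Given q_L, the follower Vertex maximises π_V = (352 - 2q_L - 2q_V)q_V - 31q_V.
Setting the follower's marginal profit to zero, 321 - 2q_L - 4q_V = 0, i.e. q_V = (321 - 2q_L)/4.
Larkspur substitutes q_V(q_L) into its own profit: π_L = q_L(352 - 2q_L - (321 - 2q_L)/2) - 94q_L = (383/2 - q_L)q_L - 94q_L.
Maximising: ∂π_L/∂q_L = 195/2 - 2q_L = 0, giving q_L = 195/4.
Then q_V = (321 - 2·(195/4))/4 = 447/8.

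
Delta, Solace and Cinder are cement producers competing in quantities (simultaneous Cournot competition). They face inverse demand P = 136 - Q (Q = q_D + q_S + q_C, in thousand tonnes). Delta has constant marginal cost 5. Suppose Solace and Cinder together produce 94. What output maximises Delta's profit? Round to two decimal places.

With rivals' combined output fixed at 94, Delta's profit is π_D = (136 - 94 - q_D)q_D - (5q_D) = (42 - q_D)q_D - (5q_D).
∂π_D/∂q_D = 37 - 2q_D = 0, so q_D = 37/2.

18.50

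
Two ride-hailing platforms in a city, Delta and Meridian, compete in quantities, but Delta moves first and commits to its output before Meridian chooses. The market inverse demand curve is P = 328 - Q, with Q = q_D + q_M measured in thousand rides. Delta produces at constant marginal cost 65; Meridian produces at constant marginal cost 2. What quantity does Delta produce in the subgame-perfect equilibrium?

The follower Meridian best-responds to any q_D: π_M = (328 - Q)q_M - 2q_M.
Follower FOC: 326 - q_D - 2q_M = 0, so q_M(q_D) = (326 - q_D)/2.
Delta substitutes q_M(q_D) into its own profit: π_D = q_D(328 - q_D - (326 - q_D)/2) - 65q_D = (165 - (1/2)q_D)q_D - 65q_D.
Maximising: ∂π_D/∂q_D = 100 - q_D = 0, giving q_D = 100.
Then q_M = (326 - 100)/2 = 113.

100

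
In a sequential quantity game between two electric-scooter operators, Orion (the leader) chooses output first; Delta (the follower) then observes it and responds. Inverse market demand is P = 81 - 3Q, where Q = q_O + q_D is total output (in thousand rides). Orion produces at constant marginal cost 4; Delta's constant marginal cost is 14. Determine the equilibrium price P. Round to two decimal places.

25.75

Solve by backward induction. Given q_O, the follower Delta maximises π_D = (81 - 3q_O - 3q_D)q_D - 14q_D.
Setting the follower's marginal profit to zero, 67 - 3q_O - 6q_D = 0, i.e. q_D = (67 - 3q_O)/6.
The leader anticipates this reaction. Substituting into P = 81 - 3Q gives P = 95/2 - (3/2)q_O, so π_O = (95/2 - (3/2)q_O)q_O - 4q_O.
Leader FOC: 87/2 - 3q_O = 0, so q_O = 29/2.
Then q_D = (67 - 3·(29/2))/6 = 47/12.
Total output Q = 221/12, so price P = 81 - 3·(221/12) = 103/4.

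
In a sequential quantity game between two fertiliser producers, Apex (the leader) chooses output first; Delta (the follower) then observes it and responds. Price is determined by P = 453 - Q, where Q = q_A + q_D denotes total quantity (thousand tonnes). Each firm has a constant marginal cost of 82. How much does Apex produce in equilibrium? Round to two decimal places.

185.50

Solve by backward induction. Given q_A, the follower Delta maximises π_D = (453 - q_A - q_D)q_D - 82q_D.
∂π_D/∂q_D = 371 - q_A - 2q_D = 0 gives the reaction function q_D = (371 - q_A)/2.
The leader anticipates this reaction. Substituting into P = 453 - Q gives P = 535/2 - (1/2)q_A, so π_A = (535/2 - (1/2)q_A)q_A - 82q_A.
The leader's first-order condition 371/2 - q_A = 0 yields q_A = 371/2.
Then q_D = (371 - 371/2)/2 = 371/4.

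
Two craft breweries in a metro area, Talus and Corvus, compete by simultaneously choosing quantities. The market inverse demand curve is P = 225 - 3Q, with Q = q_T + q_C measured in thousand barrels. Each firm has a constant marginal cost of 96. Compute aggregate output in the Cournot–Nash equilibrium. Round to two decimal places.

A representative firm's profit is π_i = q_i(225 - 3Q) - 96q_i.
First-order condition (treating rivals' output as given): 129 - 6q_i - 3q_j = 0.
With identical firms every q_j equals q_i, so q_j = q_i and 129 = 9q_i, giving q_i = 43/3.
Total output Q = 43/3 + 43/3 = 86/3.

28.67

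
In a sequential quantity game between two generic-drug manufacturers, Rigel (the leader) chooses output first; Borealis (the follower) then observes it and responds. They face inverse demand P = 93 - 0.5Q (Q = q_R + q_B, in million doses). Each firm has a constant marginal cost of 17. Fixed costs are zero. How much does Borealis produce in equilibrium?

Solve by backward induction. Given q_R, the follower Borealis maximises π_B = (93 - (1/2)q_R - (1/2)q_B)q_B - 17q_B.
Setting the follower's marginal profit to zero, 76 - (1/2)q_R - q_B = 0, i.e. q_B = (76 - (1/2)q_R).
The leader anticipates this reaction. Substituting into P = 93 - 0.5Q gives P = 55 - (1/4)q_R, so π_R = (55 - (1/4)q_R)q_R - 17q_R.
Leader FOC: 38 - (1/2)q_R = 0, so q_R = 76.
Then q_B = (76 - (1/2)·76) = 38.

38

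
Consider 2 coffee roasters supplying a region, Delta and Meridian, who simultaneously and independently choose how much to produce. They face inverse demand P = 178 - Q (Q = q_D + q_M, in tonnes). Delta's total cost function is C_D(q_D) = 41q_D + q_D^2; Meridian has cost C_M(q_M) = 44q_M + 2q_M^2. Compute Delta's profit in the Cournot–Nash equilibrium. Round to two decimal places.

1789.58

Delta's profit: π_D = (178 - Q)q_D - (41q_D + q_D²). Setting ∂π_D/∂q_D = 0: 137 - 4q_D - (q_M) = 0.
Meridian's profit: π_M = (178 - Q)q_M - (44q_M + 2q_M²). Setting ∂π_M/∂q_M = 0: 134 - 6q_M - (q_D) = 0.
So q_D = (137 - q_M)/4 and q_M = (134 - q_D)/6.
Solving the pair: q_D = 688/23, q_M = 399/23.
Price P = 178 - 1087/23 = 130.7391.
Delta's profit: 130.7391·(688/23) - 41·(688/23) - (688/23)² = 1789.5803.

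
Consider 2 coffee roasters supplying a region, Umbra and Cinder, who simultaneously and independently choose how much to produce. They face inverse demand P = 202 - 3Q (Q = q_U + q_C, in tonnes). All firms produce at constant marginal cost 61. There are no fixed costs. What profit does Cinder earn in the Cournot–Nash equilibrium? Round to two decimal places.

736.33

A representative firm's profit is π_i = q_i(202 - 3Q) - 61q_i.
Setting ∂π_i/∂q_i = 0 with rivals' quantities fixed: 141 - 6q_i - 3q_j = 0.
By symmetry each firm produces the same amount; substituting q_j = q_i yields q_i = 141/9 = 47/3.
Price P = 202 - 3·(94/3) = 108.
Cinder's profit: (108 - 61)·(47/3) = 736.3333.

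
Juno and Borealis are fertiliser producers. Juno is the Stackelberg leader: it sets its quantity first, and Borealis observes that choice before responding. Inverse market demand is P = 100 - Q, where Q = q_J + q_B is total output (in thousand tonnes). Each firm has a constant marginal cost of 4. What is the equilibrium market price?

28

The follower Borealis best-responds to any q_J: π_B = (100 - Q)q_B - 4q_B.
∂π_B/∂q_B = 96 - q_J - 2q_B = 0 gives the reaction function q_B = (96 - q_J)/2.
The leader anticipates this reaction. Substituting into P = 100 - Q gives P = 52 - (1/2)q_J, so π_J = (52 - (1/2)q_J)q_J - 4q_J.
Leader FOC: 48 - q_J = 0, so q_J = 48.
Then q_B = (96 - 48)/2 = 24.
Total output Q = 72, so price P = 100 - 72 = 28.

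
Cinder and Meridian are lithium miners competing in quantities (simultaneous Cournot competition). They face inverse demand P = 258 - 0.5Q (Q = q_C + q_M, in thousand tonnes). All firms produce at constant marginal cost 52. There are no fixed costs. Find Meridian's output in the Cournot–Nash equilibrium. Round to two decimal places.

Each firm earns π_i = (258 - 0.5Q)q_i - 52q_i.
Setting ∂π_i/∂q_i = 0 with rivals' quantities fixed: 206 - q_i - (1/2)q_j = 0.
With identical firms every q_j equals q_i, so q_j = q_i and 206 = (3/2)q_i, giving q_i = 412/3.

137.33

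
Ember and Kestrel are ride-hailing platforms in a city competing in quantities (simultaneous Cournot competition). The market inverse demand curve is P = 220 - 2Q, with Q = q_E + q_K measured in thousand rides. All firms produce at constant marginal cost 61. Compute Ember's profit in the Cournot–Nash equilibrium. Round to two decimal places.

A representative firm's profit is π_i = q_i(220 - 2Q) - 61q_i.
First-order condition (treating rivals' output as given): 159 - 4q_i - 2q_j = 0.
By symmetry each firm produces the same amount; substituting q_j = q_i yields q_i = 159/6 = 53/2.
Price P = 220 - 2·53 = 114.
Ember's profit: (114 - 61)·(53/2) = 1404.5000.

1404.50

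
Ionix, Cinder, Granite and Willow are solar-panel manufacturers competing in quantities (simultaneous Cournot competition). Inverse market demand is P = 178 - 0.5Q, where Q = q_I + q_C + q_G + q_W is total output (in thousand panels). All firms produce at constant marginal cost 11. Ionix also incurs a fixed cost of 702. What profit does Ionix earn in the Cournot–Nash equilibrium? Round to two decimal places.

1529.12

Each firm earns π_i = (178 - 0.5Q)q_i - 11q_i.
First-order condition (treating rivals' output as given): 167 - q_i - (1/2)·Σ_{j≠i} q_j = 0.
By symmetry each firm produces the same amount; substituting Σ_{j≠i} q_j = 3q_i yields q_i = 167/(5/2) = 334/5.
Price P = 178 - (1/2)·(1336/5) = 222/5.
Ionix's profit: (222/5 - 11)·(334/5) - 702 = 1529.1200.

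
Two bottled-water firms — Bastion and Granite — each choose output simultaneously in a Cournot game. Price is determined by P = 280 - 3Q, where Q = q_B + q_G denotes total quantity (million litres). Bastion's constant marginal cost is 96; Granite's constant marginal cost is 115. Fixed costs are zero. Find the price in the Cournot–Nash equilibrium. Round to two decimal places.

163.67

Bastion's profit: π_B = (280 - 3Q)q_B - (96q_B). Setting ∂π_B/∂q_B = 0: 184 - 6q_B - 3(q_G) = 0.
Granite's profit: π_G = (280 - 3Q)q_G - (115q_G). Setting ∂π_G/∂q_G = 0: 165 - 6q_G - 3(q_B) = 0.
Rearranging gives the reaction functions q_B = (184 - 3q_G)/6 and q_G = (165 - 3q_B)/6.
Substituting one into the other gives q_B = 203/9 and q_G = 146/9.
Total output Q = 349/9, so price P = 280 - 3·(349/9) = 491/3.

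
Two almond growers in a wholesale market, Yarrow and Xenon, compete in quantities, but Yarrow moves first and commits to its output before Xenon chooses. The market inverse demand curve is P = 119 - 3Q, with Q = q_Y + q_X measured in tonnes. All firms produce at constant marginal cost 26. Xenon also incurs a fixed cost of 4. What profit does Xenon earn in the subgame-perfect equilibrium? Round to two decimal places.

176.19

Solve by backward induction. Given q_Y, the follower Xenon maximises π_X = (119 - 3q_Y - 3q_X)q_X - 26q_X.
∂π_X/∂q_X = 93 - 3q_Y - 6q_X = 0 gives the reaction function q_X = (93 - 3q_Y)/6.
Yarrow substitutes q_X(q_Y) into its own profit: π_Y = q_Y(119 - 3q_Y - (93 - 3q_Y)/2) - 26q_Y = (145/2 - (3/2)q_Y)q_Y - 26q_Y.
Maximising: ∂π_Y/∂q_Y = 93/2 - 3q_Y = 0, giving q_Y = 31/2.
Then q_X = (93 - 3·(31/2))/6 = 31/4.
Price P = 119 - 3·(93/4) = 197/4.
Xenon's profit: (197/4 - 26)·(31/4) - 4 = 176.1875.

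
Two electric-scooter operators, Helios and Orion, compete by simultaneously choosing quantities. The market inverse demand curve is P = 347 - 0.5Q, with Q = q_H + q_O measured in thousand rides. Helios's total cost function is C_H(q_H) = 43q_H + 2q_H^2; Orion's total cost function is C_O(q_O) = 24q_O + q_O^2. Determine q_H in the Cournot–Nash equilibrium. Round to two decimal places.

Helios's profit: π_H = (347 - 0.5Q)q_H - (43q_H + 2q_H²). Setting ∂π_H/∂q_H = 0: 304 - 5q_H - (1/2)(q_O) = 0.
Orion's first-order condition: 323 - 3q_O - (1/2)(q_H) = 0.
So q_H = (304 - (1/2)q_O)/5 and q_O = (323 - (1/2)q_H)/3.
Solving the pair: q_H = 50.8814, q_O = 99.1864.

50.88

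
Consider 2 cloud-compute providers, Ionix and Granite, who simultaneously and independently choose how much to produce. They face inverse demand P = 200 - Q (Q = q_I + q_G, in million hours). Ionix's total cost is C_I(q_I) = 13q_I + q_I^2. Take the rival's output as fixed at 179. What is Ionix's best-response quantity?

2

With the rival's output fixed at 179, Ionix's profit is π_I = (200 - 179 - q_I)q_I - (13q_I + q_I²) = (21 - q_I)q_I - (13q_I + q_I²).
∂π_I/∂q_I = 8 - 4q_I = 0, so q_I = 2.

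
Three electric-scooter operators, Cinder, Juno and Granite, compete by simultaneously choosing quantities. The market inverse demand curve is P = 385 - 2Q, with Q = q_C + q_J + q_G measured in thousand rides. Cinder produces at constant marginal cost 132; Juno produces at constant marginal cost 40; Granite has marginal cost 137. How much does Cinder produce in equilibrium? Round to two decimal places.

20.75

Cinder's profit: π_C = (385 - 2Q)q_C - (132q_C). Setting ∂π_C/∂q_C = 0: 253 - 4q_C - 2(q_J + q_G) = 0.
Juno's profit: π_J = (385 - 2Q)q_J - (40q_J). Setting ∂π_J/∂q_J = 0: 345 - 4q_J - 2(q_C + q_G) = 0.
Granite's profit: π_G = (385 - 2Q)q_G - (137q_G). Setting ∂π_G/∂q_G = 0: 248 - 4q_G - 2(q_C + q_J) = 0.
Summing all 3 equations gives 846 − 8Q = 0, hence Q = 423/4.
Back-substituting: q_C = (253 − 423/2)/2 = 83/4, q_J = (345 − 423/2)/2 = 267/4, q_G = (248 − 423/2)/2 = 73/4.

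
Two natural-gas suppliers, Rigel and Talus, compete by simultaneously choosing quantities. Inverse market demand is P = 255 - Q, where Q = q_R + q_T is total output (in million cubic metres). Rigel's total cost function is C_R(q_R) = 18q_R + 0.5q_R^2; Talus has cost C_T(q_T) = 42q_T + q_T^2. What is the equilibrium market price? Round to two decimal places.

Rigel's profit: π_R = (255 - Q)q_R - (18q_R + (1/2)q_R²). Setting ∂π_R/∂q_R = 0: 237 - 3q_R - (q_T) = 0.
Talus's profit: π_T = (255 - Q)q_T - (42q_T + q_T²). Setting ∂π_T/∂q_T = 0: 213 - 4q_T - (q_R) = 0.
So q_R = (237 - q_T)/3 and q_T = (213 - q_R)/4.
Solving the pair: q_R = 735/11, q_T = 402/11.
Total output Q = 1137/11, so price P = 255 - 1137/11 = 1668/11.

151.64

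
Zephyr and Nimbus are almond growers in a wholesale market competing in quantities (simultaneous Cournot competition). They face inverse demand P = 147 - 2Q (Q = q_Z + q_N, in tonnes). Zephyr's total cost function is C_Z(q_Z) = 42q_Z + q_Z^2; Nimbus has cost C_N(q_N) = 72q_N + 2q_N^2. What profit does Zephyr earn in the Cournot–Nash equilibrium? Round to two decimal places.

Zephyr's profit: π_Z = (147 - 2Q)q_Z - (42q_Z + q_Z²). Setting ∂π_Z/∂q_Z = 0: 105 - 6q_Z - 2(q_N) = 0.
Nimbus's first-order condition: 75 - 8q_N - 2(q_Z) = 0.
Rearranging gives the reaction functions q_Z = (105 - 2q_N)/6 and q_N = (75 - 2q_Z)/8.
Solving the pair: q_Z = 345/22, q_N = 60/11.
Price P = 147 - 2·(465/22) = 1152/11.
Zephyr's profit: (1152/11)·(345/22) - 42·(345/22) - (345/22)² = 737.7583.

737.76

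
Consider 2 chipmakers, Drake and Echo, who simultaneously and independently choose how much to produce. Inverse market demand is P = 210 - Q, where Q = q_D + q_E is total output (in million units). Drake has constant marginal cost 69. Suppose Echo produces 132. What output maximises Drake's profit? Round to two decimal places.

4.50

With the rival's output fixed at 132, Drake's profit is π_D = (210 - 132 - q_D)q_D - (69q_D) = (78 - q_D)q_D - (69q_D).
∂π_D/∂q_D = 9 - 2q_D = 0, so q_D = 9/2.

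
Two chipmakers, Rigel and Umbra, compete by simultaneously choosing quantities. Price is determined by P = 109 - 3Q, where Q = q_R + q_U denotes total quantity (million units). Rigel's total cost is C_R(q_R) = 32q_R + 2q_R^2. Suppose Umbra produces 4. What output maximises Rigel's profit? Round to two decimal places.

With the rival's output fixed at 4, Rigel's profit is π_R = (109 - 3·4 - 3q_R)q_R - (32q_R + 2q_R²) = (97 - 3q_R)q_R - (32q_R + 2q_R²).
∂π_R/∂q_R = 65 - 10q_R = 0, so q_R = 13/2.

6.50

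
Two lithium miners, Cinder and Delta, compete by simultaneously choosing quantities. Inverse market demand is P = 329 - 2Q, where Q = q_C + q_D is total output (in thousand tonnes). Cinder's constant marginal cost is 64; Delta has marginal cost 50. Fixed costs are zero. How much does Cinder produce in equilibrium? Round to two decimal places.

Cinder's profit: π_C = (329 - 2Q)q_C - (64q_C). Setting ∂π_C/∂q_C = 0: 265 - 4q_C - 2(q_D) = 0.
Delta's profit: π_D = (329 - 2Q)q_D - (50q_D). Setting ∂π_D/∂q_D = 0: 279 - 4q_D - 2(q_C) = 0.
So q_C = (265 - 2q_D)/4 and q_D = (279 - 2q_C)/4.
Substituting one into the other gives q_C = 251/6 and q_D = 293/6.

41.83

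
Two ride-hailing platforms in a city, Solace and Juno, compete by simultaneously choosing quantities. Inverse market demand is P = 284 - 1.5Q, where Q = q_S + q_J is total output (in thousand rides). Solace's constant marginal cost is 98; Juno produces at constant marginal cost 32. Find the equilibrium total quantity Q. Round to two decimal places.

97.33

Solace's profit: π_S = (284 - 1.5Q)q_S - (98q_S). Setting ∂π_S/∂q_S = 0: 186 - 3q_S - (3/2)(q_J) = 0.
Juno's profit: π_J = (284 - 1.5Q)q_J - (32q_J). Setting ∂π_J/∂q_J = 0: 252 - 3q_J - (3/2)(q_S) = 0.
Rearranging gives the reaction functions q_S = (186 - (3/2)q_J)/3 and q_J = (252 - (3/2)q_S)/3.
Substituting one into the other gives q_S = 80/3 and q_J = 212/3.
Total output Q = 80/3 + 212/3 = 292/3.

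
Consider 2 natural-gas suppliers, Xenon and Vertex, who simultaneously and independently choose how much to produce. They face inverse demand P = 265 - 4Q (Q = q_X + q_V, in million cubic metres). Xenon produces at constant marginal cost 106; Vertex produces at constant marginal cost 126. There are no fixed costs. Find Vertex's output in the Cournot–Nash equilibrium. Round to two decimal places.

Xenon's profit: π_X = (265 - 4Q)q_X - (106q_X). Setting ∂π_X/∂q_X = 0: 159 - 8q_X - 4(q_V) = 0.
Vertex's profit: π_V = (265 - 4Q)q_V - (126q_V). Setting ∂π_V/∂q_V = 0: 139 - 8q_V - 4(q_X) = 0.
Rearranging gives the reaction functions q_X = (159 - 4q_V)/8 and q_V = (139 - 4q_X)/8.
Substituting one into the other gives q_X = 179/12 and q_V = 119/12.

9.92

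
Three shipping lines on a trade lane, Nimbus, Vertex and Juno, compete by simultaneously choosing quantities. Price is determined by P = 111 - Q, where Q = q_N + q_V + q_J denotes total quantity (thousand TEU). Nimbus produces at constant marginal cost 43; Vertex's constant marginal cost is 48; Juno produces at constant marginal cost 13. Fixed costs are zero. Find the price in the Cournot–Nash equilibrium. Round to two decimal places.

53.75

Nimbus's profit: π_N = (111 - Q)q_N - (43q_N). Setting ∂π_N/∂q_N = 0: 68 - 2q_N - (q_V + q_J) = 0.
Vertex's profit: π_V = (111 - Q)q_V - (48q_V). Setting ∂π_V/∂q_V = 0: 63 - 2q_V - (q_N + q_J) = 0.
Juno's profit: π_J = (111 - Q)q_J - (13q_J). Setting ∂π_J/∂q_J = 0: 98 - 2q_J - (q_N + q_V) = 0.
Adding the 3 first-order conditions: 229 − 4Q = 0, so Q = 229/4.
Back-substituting: q_N = (68 − 229/4) = 43/4, q_V = (63 − 229/4) = 23/4, q_J = (98 − 229/4) = 163/4.
Total output Q = 229/4, so price P = 111 - 229/4 = 215/4.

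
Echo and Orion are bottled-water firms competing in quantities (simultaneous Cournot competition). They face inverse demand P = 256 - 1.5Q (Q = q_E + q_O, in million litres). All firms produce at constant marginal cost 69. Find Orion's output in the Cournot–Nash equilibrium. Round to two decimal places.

Each firm earns π_i = (256 - 1.5Q)q_i - 69q_i.
First-order condition (treating rivals' output as given): 187 - 3q_i - (3/2)q_j = 0.
By symmetry each firm produces the same amount; substituting q_j = q_i yields q_i = 187/(9/2) = 374/9.

41.56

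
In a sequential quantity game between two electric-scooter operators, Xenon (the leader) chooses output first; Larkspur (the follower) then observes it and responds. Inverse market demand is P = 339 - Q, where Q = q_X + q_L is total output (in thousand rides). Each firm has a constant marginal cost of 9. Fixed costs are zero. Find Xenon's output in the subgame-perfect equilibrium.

The follower Larkspur best-responds to any q_X: π_L = (339 - Q)q_L - 9q_L.
Follower FOC: 330 - q_X - 2q_L = 0, so q_L(q_X) = (330 - q_X)/2.
Xenon substitutes q_L(q_X) into its own profit: π_X = q_X(339 - q_X - (330 - q_X)/2) - 9q_X = (174 - (1/2)q_X)q_X - 9q_X.
Leader FOC: 165 - q_X = 0, so q_X = 165.
Then q_L = (330 - 165)/2 = 165/2.

165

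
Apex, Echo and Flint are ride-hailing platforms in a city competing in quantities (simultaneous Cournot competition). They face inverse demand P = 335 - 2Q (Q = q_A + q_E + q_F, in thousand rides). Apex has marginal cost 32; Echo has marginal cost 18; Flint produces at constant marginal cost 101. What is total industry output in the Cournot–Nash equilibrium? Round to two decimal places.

Apex's profit: π_A = (335 - 2Q)q_A - (32q_A). Setting ∂π_A/∂q_A = 0: 303 - 4q_A - 2(q_E + q_F) = 0.
Echo's profit: π_E = (335 - 2Q)q_E - (18q_E). Setting ∂π_E/∂q_E = 0: 317 - 4q_E - 2(q_A + q_F) = 0.
Flint's profit: π_F = (335 - 2Q)q_F - (101q_F). Setting ∂π_F/∂q_F = 0: 234 - 4q_F - 2(q_A + q_E) = 0.
Adding the 3 conditions: 854 − 4Q − 4Q = 0, i.e. Q = 427/4.
Back-substituting: q_A = (303 − 427/2)/2 = 179/4, q_E = (317 − 427/2)/2 = 207/4, q_F = (234 − 427/2)/2 = 41/4.
Total output Q = 179/4 + 207/4 + 41/4 = 427/4.

106.75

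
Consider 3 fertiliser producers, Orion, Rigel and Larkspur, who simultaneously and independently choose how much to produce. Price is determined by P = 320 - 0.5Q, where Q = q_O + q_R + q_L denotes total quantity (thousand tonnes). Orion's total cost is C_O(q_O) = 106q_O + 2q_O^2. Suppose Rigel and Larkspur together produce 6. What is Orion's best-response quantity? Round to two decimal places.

42.20

With rivals' combined output fixed at 6, Orion's profit is π_O = (320 - (1/2)·6 - (1/2)q_O)q_O - (106q_O + 2q_O²) = (317 - (1/2)q_O)q_O - (106q_O + 2q_O²).
∂π_O/∂q_O = 211 - 5q_O = 0, so q_O = 211/5.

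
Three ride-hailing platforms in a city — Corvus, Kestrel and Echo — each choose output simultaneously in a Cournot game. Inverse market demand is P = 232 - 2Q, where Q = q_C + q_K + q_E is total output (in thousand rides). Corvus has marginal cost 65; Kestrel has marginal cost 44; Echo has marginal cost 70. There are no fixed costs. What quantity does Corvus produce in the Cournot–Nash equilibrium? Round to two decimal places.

Corvus's profit: π_C = (232 - 2Q)q_C - (65q_C). Setting ∂π_C/∂q_C = 0: 167 - 4q_C - 2(q_K + q_E) = 0.
Kestrel's profit: π_K = (232 - 2Q)q_K - (44q_K). Setting ∂π_K/∂q_K = 0: 188 - 4q_K - 2(q_C + q_E) = 0.
Echo's first-order condition: 162 - 4q_E - 2(q_C + q_K) = 0.
Adding the 3 first-order conditions: 517 − 8Q = 0, so Q = 517/8.
Back-substituting: q_C = (167 − 517/4)/2 = 151/8, q_K = (188 − 517/4)/2 = 235/8, q_E = (162 − 517/4)/2 = 131/8.

18.88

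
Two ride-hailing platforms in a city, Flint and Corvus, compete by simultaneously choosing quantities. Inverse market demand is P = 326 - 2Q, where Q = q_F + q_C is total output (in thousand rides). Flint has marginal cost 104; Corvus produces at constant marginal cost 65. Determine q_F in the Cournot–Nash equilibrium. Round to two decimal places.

Flint's profit: π_F = (326 - 2Q)q_F - (104q_F). Setting ∂π_F/∂q_F = 0: 222 - 4q_F - 2(q_C) = 0.
Corvus's first-order condition: 261 - 4q_C - 2(q_F) = 0.
So q_F = (222 - 2q_C)/4 and q_C = (261 - 2q_F)/4.
Substituting one into the other gives q_F = 61/2 and q_C = 50.

30.50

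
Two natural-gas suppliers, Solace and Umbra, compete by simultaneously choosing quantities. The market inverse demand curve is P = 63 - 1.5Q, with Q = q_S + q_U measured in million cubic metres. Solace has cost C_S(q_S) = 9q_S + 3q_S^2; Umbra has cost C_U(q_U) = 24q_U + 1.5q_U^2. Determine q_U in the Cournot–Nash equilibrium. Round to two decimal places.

Solace's profit: π_S = (63 - 1.5Q)q_S - (9q_S + 3q_S²). Setting ∂π_S/∂q_S = 0: 54 - 9q_S - (3/2)(q_U) = 0.
Umbra's first-order condition: 39 - 6q_U - (3/2)(q_S) = 0.
Rearranging gives the reaction functions q_S = (54 - (3/2)q_U)/9 and q_U = (39 - (3/2)q_S)/6.
Solving the pair: q_S = 118/23, q_U = 120/23.

5.22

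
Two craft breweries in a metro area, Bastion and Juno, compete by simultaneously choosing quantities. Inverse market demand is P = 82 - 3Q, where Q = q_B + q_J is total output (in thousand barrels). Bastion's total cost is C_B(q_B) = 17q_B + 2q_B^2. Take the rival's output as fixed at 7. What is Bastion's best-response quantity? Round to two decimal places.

4.40

With the rival's output fixed at 7, Bastion's profit is π_B = (82 - 3·7 - 3q_B)q_B - (17q_B + 2q_B²) = (61 - 3q_B)q_B - (17q_B + 2q_B²).
∂π_B/∂q_B = 44 - 10q_B = 0, so q_B = 22/5.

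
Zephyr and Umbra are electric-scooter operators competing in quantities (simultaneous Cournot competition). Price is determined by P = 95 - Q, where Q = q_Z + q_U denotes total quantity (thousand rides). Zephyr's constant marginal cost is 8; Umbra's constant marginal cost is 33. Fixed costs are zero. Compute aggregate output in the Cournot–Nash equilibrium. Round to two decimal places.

Zephyr's profit: π_Z = (95 - Q)q_Z - (8q_Z). Setting ∂π_Z/∂q_Z = 0: 87 - 2q_Z - (q_U) = 0.
Umbra's first-order condition: 62 - 2q_U - (q_Z) = 0.
Best responses: q_Z = (87 - q_U)/2, q_U = (62 - q_Z)/2.
Solving the pair: q_Z = 112/3, q_U = 37/3.
Total output Q = 112/3 + 37/3 = 149/3.

49.67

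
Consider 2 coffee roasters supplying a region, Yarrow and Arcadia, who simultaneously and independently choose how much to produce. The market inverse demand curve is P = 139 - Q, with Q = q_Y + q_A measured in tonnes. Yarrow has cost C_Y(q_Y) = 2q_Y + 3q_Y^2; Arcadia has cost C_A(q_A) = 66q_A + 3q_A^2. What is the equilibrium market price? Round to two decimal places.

115.67

Yarrow's profit: π_Y = (139 - Q)q_Y - (2q_Y + 3q_Y²). Setting ∂π_Y/∂q_Y = 0: 137 - 8q_Y - (q_A) = 0.
Arcadia's profit: π_A = (139 - Q)q_A - (66q_A + 3q_A²). Setting ∂π_A/∂q_A = 0: 73 - 8q_A - (q_Y) = 0.
Best responses: q_Y = (137 - q_A)/8, q_A = (73 - q_Y)/8.
Substituting one into the other gives q_Y = 341/21 and q_A = 149/21.
Total output Q = 70/3, so price P = 139 - 70/3 = 347/3.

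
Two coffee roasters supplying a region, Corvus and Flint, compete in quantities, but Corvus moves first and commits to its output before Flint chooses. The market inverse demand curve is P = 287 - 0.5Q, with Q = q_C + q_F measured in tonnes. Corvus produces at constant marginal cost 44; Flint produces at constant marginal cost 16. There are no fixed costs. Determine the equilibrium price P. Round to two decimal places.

Solve by backward induction. Given q_C, the follower Flint maximises π_F = (287 - (1/2)q_C - (1/2)q_F)q_F - 16q_F.
Follower FOC: 271 - (1/2)q_C - q_F = 0, so q_F(q_C) = (271 - (1/2)q_C).
Corvus substitutes q_F(q_C) into its own profit: π_C = q_C(287 - (1/2)q_C - (271 - (1/2)q_C)/2) - 44q_C = (303/2 - (1/4)q_C)q_C - 44q_C.
The leader's first-order condition 215/2 - (1/2)q_C = 0 yields q_C = 215.
Then q_F = (271 - (1/2)·215) = 327/2.
Total output Q = 757/2, so price P = 287 - (1/2)·(757/2) = 391/4.

97.75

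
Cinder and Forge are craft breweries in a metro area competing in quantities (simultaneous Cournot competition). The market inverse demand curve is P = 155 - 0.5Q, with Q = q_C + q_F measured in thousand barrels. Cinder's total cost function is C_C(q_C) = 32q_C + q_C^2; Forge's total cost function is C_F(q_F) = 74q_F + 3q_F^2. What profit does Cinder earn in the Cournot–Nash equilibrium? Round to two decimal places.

2345.37

Cinder's profit: π_C = (155 - 0.5Q)q_C - (32q_C + q_C²). Setting ∂π_C/∂q_C = 0: 123 - 3q_C - (1/2)(q_F) = 0.
Forge's first-order condition: 81 - 7q_F - (1/2)(q_C) = 0.
Best responses: q_C = (123 - (1/2)q_F)/3, q_F = (81 - (1/2)q_C)/7.
Solving the pair: q_C = 39.5422, q_F = 726/83.
Price P = 155 - (1/2)·48.2892 = 130.8554.
Cinder's profit: 130.8554·39.5422 - 32·39.5422 - 39.5422² = 2345.3747.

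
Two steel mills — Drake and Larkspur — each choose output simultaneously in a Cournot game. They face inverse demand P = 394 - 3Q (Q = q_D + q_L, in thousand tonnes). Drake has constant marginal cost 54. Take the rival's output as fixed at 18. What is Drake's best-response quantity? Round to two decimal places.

With the rival's output fixed at 18, Drake's profit is π_D = (394 - 3·18 - 3q_D)q_D - (54q_D) = (340 - 3q_D)q_D - (54q_D).
∂π_D/∂q_D = 286 - 6q_D = 0, so q_D = 143/3.

47.67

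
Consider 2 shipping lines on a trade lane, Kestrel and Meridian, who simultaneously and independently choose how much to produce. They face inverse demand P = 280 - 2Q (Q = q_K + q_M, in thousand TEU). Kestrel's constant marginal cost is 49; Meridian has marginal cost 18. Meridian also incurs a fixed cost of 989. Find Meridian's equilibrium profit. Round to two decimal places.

Kestrel's profit: π_K = (280 - 2Q)q_K - (49q_K). Setting ∂π_K/∂q_K = 0: 231 - 4q_K - 2(q_M) = 0.
Meridian's first-order condition: 262 - 4q_M - 2(q_K) = 0.
Best responses: q_K = (231 - 2q_M)/4, q_M = (262 - 2q_K)/4.
Substituting one into the other gives q_K = 100/3 and q_M = 293/6.
Price P = 280 - 2·(493/6) = 347/3.
Meridian's profit: (347/3 - 18)·(293/6) - 989 = 3780.3889.

3780.39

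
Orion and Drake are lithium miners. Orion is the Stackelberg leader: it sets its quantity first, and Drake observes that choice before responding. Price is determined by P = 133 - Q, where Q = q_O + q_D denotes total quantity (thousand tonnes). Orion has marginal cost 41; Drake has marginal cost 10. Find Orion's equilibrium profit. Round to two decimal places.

Solve by backward induction. Given q_O, the follower Drake maximises π_D = (133 - q_O - q_D)q_D - 10q_D.
∂π_D/∂q_D = 123 - q_O - 2q_D = 0 gives the reaction function q_D = (123 - q_O)/2.
The leader anticipates this reaction. Substituting into P = 133 - Q gives P = 143/2 - (1/2)q_O, so π_O = (143/2 - (1/2)q_O)q_O - 41q_O.
Maximising: ∂π_O/∂q_O = 61/2 - q_O = 0, giving q_O = 61/2.
Then q_D = (123 - 61/2)/2 = 185/4.
Price P = 133 - 307/4 = 225/4.
Orion's profit: (225/4 - 41)·(61/2) = 465.1250.

465.13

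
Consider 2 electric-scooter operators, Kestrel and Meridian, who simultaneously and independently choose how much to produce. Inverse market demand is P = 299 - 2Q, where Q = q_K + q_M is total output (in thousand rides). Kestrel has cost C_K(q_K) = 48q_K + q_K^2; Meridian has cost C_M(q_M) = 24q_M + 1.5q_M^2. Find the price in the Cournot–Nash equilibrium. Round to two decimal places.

175.05

Kestrel's profit: π_K = (299 - 2Q)q_K - (48q_K + q_K²). Setting ∂π_K/∂q_K = 0: 251 - 6q_K - 2(q_M) = 0.
Meridian's profit: π_M = (299 - 2Q)q_M - (24q_M + (3/2)q_M²). Setting ∂π_M/∂q_M = 0: 275 - 7q_M - 2(q_K) = 0.
Rearranging gives the reaction functions q_K = (251 - 2q_M)/6 and q_M = (275 - 2q_K)/7.
Substituting one into the other gives q_K = 1207/38 and q_M = 574/19.
Total output Q = 61.9737, so price P = 299 - 2·61.9737 = 175.0526.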